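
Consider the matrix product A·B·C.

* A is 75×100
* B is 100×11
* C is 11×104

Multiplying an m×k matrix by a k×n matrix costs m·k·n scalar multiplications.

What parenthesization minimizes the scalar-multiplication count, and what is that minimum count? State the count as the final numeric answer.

168300

(A·(B·C)): cost 894400.
((A·B)·C): cost 168300.
Optimal: ((A·B)·C) with cost 168300.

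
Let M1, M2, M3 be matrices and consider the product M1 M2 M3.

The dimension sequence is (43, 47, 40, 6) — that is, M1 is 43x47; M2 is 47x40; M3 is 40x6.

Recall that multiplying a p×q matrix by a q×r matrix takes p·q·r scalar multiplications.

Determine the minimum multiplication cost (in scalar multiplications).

23406

Order (M1 (M2 M3)): (M2 M3): 47×40 by 40×6 → 47×6, cost 47·40·6 = 11280; (M1 (M2 M3)): 43×47 by 47×6 → 43×6, cost 43·47·6 = 12126; cumulative 23406. Total 23406.
Order ((M1 M2) M3): (M1 M2): 43×47 by 47×40 → 43×40, cost 43·47·40 = 80840; ((M1 M2) M3): 43×40 by 40×6 → 43×6, cost 43·40·6 = 10320; cumulative 91160. Total 91160.
Minimum: 23406.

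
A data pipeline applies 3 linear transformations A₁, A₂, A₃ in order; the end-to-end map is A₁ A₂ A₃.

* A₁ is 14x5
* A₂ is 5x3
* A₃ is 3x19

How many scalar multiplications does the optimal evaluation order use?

1008

Order (A₁ (A₂ A₃)): (A₂ A₃): 5×3 by 3×19 → 5×19, cost 5·3·19 = 285; (A₁ (A₂ A₃)): 14×5 by 5×19 → 14×19, cost 14·5·19 = 1330; cumulative 1615. Total 1615.
Order ((A₁ A₂) A₃): (A₁ A₂): 14×5 by 5×3 → 14×3, cost 14·5·3 = 210; ((A₁ A₂) A₃): 14×3 by 3×19 → 14×19, cost 14·3·19 = 798; cumulative 1008. Total 1008.
Minimum: 1008.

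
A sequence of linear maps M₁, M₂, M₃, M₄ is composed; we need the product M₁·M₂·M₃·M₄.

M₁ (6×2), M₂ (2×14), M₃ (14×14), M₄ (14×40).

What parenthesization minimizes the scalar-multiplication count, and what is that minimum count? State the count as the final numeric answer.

1992

Adjacent pairs: M₁M₂ = 6·2·14 = 168; M₂M₃ = 2·14·14 = 392; M₃M₄ = 14·14·40 = 7840.
Length 3: M₁..M₃: k=1: 0+392+6·2·14=560; k=2: 168+0+6·14·14=1344 → min 560 | M₂..M₄: k=2: 0+7840+2·14·40=8960; k=3: 392+0+2·14·40=1512 → min 1512.
Length 4: M₁..M₄: k=1: 0+1512+6·2·40=1992; k=2: 168+7840+6·14·40=11368; k=3: 560+0+6·14·40=3920 → min 1992.
Optimal parenthesization: (M₁·((M₂·M₃)·M₄)) with cost 1992.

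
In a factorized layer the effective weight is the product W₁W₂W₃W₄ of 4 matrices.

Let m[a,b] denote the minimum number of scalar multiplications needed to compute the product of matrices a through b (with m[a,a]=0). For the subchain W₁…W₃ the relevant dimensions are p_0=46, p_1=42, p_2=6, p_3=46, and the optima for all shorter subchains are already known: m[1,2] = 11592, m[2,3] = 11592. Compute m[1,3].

24288

m[1,3] = min over k∈[1,2] of m[1,k]+m[k+1,3]+p_{0}·p_k·p_{3}.
k=1: 0 + 11592 + 46·42·46 = 100464; k=2: 11592 + 0 + 46·6·46 = 24288.
Minimum: 24288 at k=2.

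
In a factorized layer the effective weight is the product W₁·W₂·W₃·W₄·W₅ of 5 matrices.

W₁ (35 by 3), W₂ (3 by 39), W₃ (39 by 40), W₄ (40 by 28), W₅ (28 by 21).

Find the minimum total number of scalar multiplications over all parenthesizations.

Adjacent pairs: W₁W₂ = 35·3·39 = 4095; W₂W₃ = 3·39·40 = 4680; W₃W₄ = 39·40·28 = 43680; W₄W₅ = 40·28·21 = 23520.
Length 3: W₁..W₃: k=1: 0+4680+35·3·40=8880; k=2: 4095+0+35·39·40=58695 → min 8880 | W₂..W₄: k=2: 0+43680+3·39·28=46956; k=3: 4680+0+3·40·28=8040 → min 8040 | W₃..W₅: k=3: 0+23520+39·40·21=56280; k=4: 43680+0+39·28·21=66612 → min 56280.
Length 4: W₁..W₄: k=1: 0+8040+35·3·28=10980; k=2: 4095+43680+35·39·28=85995; k=3: 8880+0+35·40·28=48080 → min 10980 | W₂..W₅: k=2: 0+56280+3·39·21=58737; k=3: 4680+23520+3·40·21=30720; k=4: 8040+0+3·28·21=9804 → min 9804.
Length 5: W₁..W₅: k=1: 0+9804+35·3·21=12009; k=2: 4095+56280+35·39·21=89040; k=3: 8880+23520+35·40·21=61800; k=4: 10980+0+35·28·21=31560 → min 12009.
Optimal order: (W₁·(((W₂·W₃)·W₄)·W₅)) with cost 12009.

12009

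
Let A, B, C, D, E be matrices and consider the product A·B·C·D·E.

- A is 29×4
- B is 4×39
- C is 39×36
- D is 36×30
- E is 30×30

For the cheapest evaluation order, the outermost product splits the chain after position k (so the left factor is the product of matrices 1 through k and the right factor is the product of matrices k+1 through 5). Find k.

Adjacent pairs: AB = 29·4·39 = 4524; BC = 4·39·36 = 5616; CD = 39·36·30 = 42120; DE = 36·30·30 = 32400.
Length 3: A..C: k=1: 0+5616+29·4·36=9792; k=2: 4524+0+29·39·36=45240 → min 9792 | B..D: k=2: 0+42120+4·39·30=46800; k=3: 5616+0+4·36·30=9936 → min 9936 | C..E: k=3: 0+32400+39·36·30=74520; k=4: 42120+0+39·30·30=77220 → min 74520.
Length 4: A..D: k=1: 0+9936+29·4·30=13416; k=2: 4524+42120+29·39·30=80574; k=3: 9792+0+29·36·30=41112 → min 13416 | B..E: k=2: 0+74520+4·39·30=79200; k=3: 5616+32400+4·36·30=42336; k=4: 9936+0+4·30·30=13536 → min 13536.
Top-level splits: k=1: (A..A)·(B..E) → 0+13536+29·4·30 = 17016; k=2: (A..B)·(C..E) → 4524+74520+29·39·30 = 112974; k=3: (A..C)·(D..E) → 9792+32400+29·36·30 = 73512; k=4: (A..D)·(E..E) → 13416+0+29·30·30 = 39516.
Best split is after A, i.e. k = 1.

1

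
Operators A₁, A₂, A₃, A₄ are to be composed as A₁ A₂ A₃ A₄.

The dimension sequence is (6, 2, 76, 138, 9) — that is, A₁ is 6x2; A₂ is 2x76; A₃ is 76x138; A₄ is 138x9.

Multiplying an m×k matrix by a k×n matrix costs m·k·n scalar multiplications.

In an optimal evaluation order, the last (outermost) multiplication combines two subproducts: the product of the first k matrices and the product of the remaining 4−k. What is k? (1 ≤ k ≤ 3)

1

Adjacent pairs: A₁A₂ = 6·2·76 = 912; A₂A₃ = 2·76·138 = 20976; A₃A₄ = 76·138·9 = 94392.
Length 3: A₁..A₃: k=1: 0+20976+6·2·138=22632; k=2: 912+0+6·76·138=63840 → min 22632 | A₂..A₄: k=2: 0+94392+2·76·9=95760; k=3: 20976+0+2·138·9=23460 → min 23460.
Top-level splits: k=1: (A₁..A₁)·(A₂..A₄) → 0+23460+6·2·9 = 23568; k=2: (A₁..A₂)·(A₃..A₄) → 912+94392+6·76·9 = 99408; k=3: (A₁..A₃)·(A₄..A₄) → 22632+0+6·138·9 = 30084.
Best split is after A₁, i.e. k = 1.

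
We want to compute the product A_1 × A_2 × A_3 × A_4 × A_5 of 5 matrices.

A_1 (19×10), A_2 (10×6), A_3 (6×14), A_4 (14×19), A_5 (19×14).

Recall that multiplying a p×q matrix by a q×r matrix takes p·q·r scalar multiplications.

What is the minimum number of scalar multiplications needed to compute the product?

5928

Adjacent pairs: A_1A_2 = 19·10·6 = 1140; A_2A_3 = 10·6·14 = 840; A_3A_4 = 6·14·19 = 1596; A_4A_5 = 14·19·14 = 3724.
Length 3: A_1..A_3: k=1: 0+840+19·10·14=3500; k=2: 1140+0+19·6·14=2736 → min 2736 | A_2..A_4: k=2: 0+1596+10·6·19=2736; k=3: 840+0+10·14·19=3500 → min 2736 | A_3..A_5: k=3: 0+3724+6·14·14=4900; k=4: 1596+0+6·19·14=3192 → min 3192.
Length 4: A_1..A_4: k=1: 0+2736+19·10·19=6346; k=2: 1140+1596+19·6·19=4902; k=3: 2736+0+19·14·19=7790 → min 4902 | A_2..A_5: k=2: 0+3192+10·6·14=4032; k=3: 840+3724+10·14·14=6524; k=4: 2736+0+10·19·14=5396 → min 4032.
Length 5: A_1..A_5: k=1: 0+4032+19·10·14=6692; k=2: 1140+3192+19·6·14=5928; k=3: 2736+3724+19·14·14=10184; k=4: 4902+0+19·19·14=9956 → min 5928.
Optimal order: ((A_1 × A_2) × ((A_3 × A_4) × A_5)) with cost 5928.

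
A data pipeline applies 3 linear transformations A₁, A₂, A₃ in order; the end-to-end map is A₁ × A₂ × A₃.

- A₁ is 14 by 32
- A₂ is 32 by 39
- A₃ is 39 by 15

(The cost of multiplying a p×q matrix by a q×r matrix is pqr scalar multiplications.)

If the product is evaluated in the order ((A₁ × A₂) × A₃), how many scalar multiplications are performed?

25662

(A₁ × A₂): 14×32 by 32×39 → 14×39, cost 14·32·39 = 17472
((A₁ × A₂) × A₃): 14×39 by 39×15 → 14×15, cost 14·39·15 = 8190; cumulative 25662
Total: 25662 scalar multiplications.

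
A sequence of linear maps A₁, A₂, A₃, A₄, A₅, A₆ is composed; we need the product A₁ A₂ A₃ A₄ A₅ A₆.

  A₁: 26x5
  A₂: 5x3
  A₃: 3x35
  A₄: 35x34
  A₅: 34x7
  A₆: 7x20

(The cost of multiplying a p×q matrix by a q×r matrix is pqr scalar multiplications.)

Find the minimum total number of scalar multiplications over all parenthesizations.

6654

Adjacent pairs: A₁A₂ = 26·5·3 = 390; A₂A₃ = 5·3·35 = 525; A₃A₄ = 3·35·34 = 3570; A₄A₅ = 35·34·7 = 8330; A₅A₆ = 34·7·20 = 4760.
Length 3: A₁..A₃: k=1: 0+525+26·5·35=5075; k=2: 390+0+26·3·35=3120 → min 3120 | A₂..A₄: k=2: 0+3570+5·3·34=4080; k=3: 525+0+5·35·34=6475 → min 4080 | A₃..A₅: k=3: 0+8330+3·35·7=9065; k=4: 3570+0+3·34·7=4284 → min 4284 | A₄..A₆: k=4: 0+4760+35·34·20=28560; k=5: 8330+0+35·7·20=13230 → min 13230.
Length 4: A₁..A₄: k=1: 0+4080+26·5·34=8500; k=2: 390+3570+26·3·34=6612; k=3: 3120+0+26·35·34=34060 → min 6612 | A₂..A₅: k=2: 0+4284+5·3·7=4389; k=3: 525+8330+5·35·7=10080; k=4: 4080+0+5·34·7=5270 → min 4389 | A₃..A₆: k=3: 0+13230+3·35·20=15330; k=4: 3570+4760+3·34·20=10370; k=5: 4284+0+3·7·20=4704 → min 4704.
Length 5: A₁..A₅: k=1: 0+4389+26·5·7=5299; k=2: 390+4284+26·3·7=5220; k=3: 3120+8330+26·35·7=17820; k=4: 6612+0+26·34·7=12800 → min 5220 | A₂..A₆: k=2: 0+4704+5·3·20=5004; k=3: 525+13230+5·35·20=17255; k=4: 4080+4760+5·34·20=12240; k=5: 4389+0+5·7·20=5089 → min 5004.
Length 6: A₁..A₆: k=1: 0+5004+26·5·20=7604; k=2: 390+4704+26·3·20=6654; k=3: 3120+13230+26·35·20=34550; k=4: 6612+4760+26·34·20=29052; k=5: 5220+0+26·7·20=8860 → min 6654.
Optimal order: ((A₁ A₂) (((A₃ A₄) A₅) A₆)) with cost 6654.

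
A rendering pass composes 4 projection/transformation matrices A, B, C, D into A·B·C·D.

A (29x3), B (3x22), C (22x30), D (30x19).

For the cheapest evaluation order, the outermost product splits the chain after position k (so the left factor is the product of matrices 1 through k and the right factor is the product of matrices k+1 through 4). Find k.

1

Adjacent pairs: AB = 29·3·22 = 1914; BC = 3·22·30 = 1980; CD = 22·30·19 = 12540.
Length 3: A..C: k=1: 0+1980+29·3·30=4590; k=2: 1914+0+29·22·30=21054 → min 4590 | B..D: k=2: 0+12540+3·22·19=13794; k=3: 1980+0+3·30·19=3690 → min 3690.
Top-level splits: k=1: (A..A)·(B..D) → 0+3690+29·3·19 = 5343; k=2: (A..B)·(C..D) → 1914+12540+29·22·19 = 26576; k=3: (A..C)·(D..D) → 4590+0+29·30·19 = 21120.
Best split is after A, i.e. k = 1.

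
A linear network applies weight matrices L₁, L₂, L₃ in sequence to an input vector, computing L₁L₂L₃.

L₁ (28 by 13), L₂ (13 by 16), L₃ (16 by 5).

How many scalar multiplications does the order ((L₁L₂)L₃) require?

8064

(L₁L₂): 28×13 by 13×16 → 28×16, cost 28·13·16 = 5824
((L₁L₂)L₃): 28×16 by 16×5 → 28×5, cost 28·16·5 = 2240; cumulative 8064
Total: 8064 scalar multiplications.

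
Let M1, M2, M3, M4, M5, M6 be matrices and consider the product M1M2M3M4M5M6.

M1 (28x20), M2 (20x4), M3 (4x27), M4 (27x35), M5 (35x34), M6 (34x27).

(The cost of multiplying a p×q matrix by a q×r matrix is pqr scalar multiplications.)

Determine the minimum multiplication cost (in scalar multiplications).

17476

Adjacent pairs: M1M2 = 28·20·4 = 2240; M2M3 = 20·4·27 = 2160; M3M4 = 4·27·35 = 3780; M4M5 = 27·35·34 = 32130; M5M6 = 35·34·27 = 32130.
Length 3: M1..M3: k=1: 0+2160+28·20·27=17280; k=2: 2240+0+28·4·27=5264 → min 5264 | M2..M4: k=2: 0+3780+20·4·35=6580; k=3: 2160+0+20·27·35=21060 → min 6580 | M3..M5: k=3: 0+32130+4·27·34=35802; k=4: 3780+0+4·35·34=8540 → min 8540 | M4..M6: k=4: 0+32130+27·35·27=57645; k=5: 32130+0+27·34·27=56916 → min 56916.
Length 4: M1..M4: k=1: 0+6580+28·20·35=26180; k=2: 2240+3780+28·4·35=9940; k=3: 5264+0+28·27·35=31724 → min 9940 | M2..M5: k=2: 0+8540+20·4·34=11260; k=3: 2160+32130+20·27·34=52650; k=4: 6580+0+20·35·34=30380 → min 11260 | M3..M6: k=3: 0+56916+4·27·27=59832; k=4: 3780+32130+4·35·27=39690; k=5: 8540+0+4·34·27=12212 → min 12212.
Length 5: M1..M5: k=1: 0+11260+28·20·34=30300; k=2: 2240+8540+28·4·34=14588; k=3: 5264+32130+28·27·34=63098; k=4: 9940+0+28·35·34=43260 → min 14588 | M2..M6: k=2: 0+12212+20·4·27=14372; k=3: 2160+56916+20·27·27=73656; k=4: 6580+32130+20·35·27=57610; k=5: 11260+0+20·34·27=29620 → min 14372.
Length 6: M1..M6: k=1: 0+14372+28·20·27=29492; k=2: 2240+12212+28·4·27=17476; k=3: 5264+56916+28·27·27=82592; k=4: 9940+32130+28·35·27=68530; k=5: 14588+0+28·34·27=40292 → min 17476.
Optimal order: ((M1M2)(((M3M4)M5)M6)) with cost 17476.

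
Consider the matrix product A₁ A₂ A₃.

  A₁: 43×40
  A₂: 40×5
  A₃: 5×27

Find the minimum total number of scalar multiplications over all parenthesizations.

Order (A₁ (A₂ A₃)): (A₂ A₃): 40×5 by 5×27 → 40×27, cost 40·5·27 = 5400; (A₁ (A₂ A₃)): 43×40 by 40×27 → 43×27, cost 43·40·27 = 46440; cumulative 51840. Total 51840.
Order ((A₁ A₂) A₃): (A₁ A₂): 43×40 by 40×5 → 43×5, cost 43·40·5 = 8600; ((A₁ A₂) A₃): 43×5 by 5×27 → 43×27, cost 43·5·27 = 5805; cumulative 14405. Total 14405.
Minimum: 14405.

14405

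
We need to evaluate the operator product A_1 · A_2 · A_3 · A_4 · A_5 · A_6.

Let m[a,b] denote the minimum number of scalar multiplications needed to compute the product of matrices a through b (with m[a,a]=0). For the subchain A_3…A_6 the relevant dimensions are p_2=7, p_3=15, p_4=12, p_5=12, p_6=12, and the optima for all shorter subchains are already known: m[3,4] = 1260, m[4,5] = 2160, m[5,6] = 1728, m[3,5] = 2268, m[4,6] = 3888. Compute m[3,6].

3276

m[3,6] = min over k∈[3,5] of m[3,k]+m[k+1,6]+p_{2}·p_k·p_{6}.
k=3: 0 + 3888 + 7·15·12 = 5148; k=4: 1260 + 1728 + 7·12·12 = 3996; k=5: 2268 + 0 + 7·12·12 = 3276.
Minimum: 3276 at k=5.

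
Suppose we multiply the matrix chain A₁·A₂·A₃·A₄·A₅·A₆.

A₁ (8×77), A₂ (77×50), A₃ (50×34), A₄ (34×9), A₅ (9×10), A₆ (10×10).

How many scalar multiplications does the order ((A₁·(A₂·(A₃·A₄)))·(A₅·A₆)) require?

(A₃·A₄): 50×34 by 34×9 → 50×9, cost 50·34·9 = 15300
(A₂·(A₃·A₄)): 77×50 by 50×9 → 77×9, cost 77·50·9 = 34650; cumulative 49950
(A₁·(A₂·(A₃·A₄))): 8×77 by 77×9 → 8×9, cost 8·77·9 = 5544; cumulative 55494
(A₅·A₆): 9×10 by 10×10 → 9×10, cost 9·10·10 = 900
((A₁·(A₂·(A₃·A₄)))·(A₅·A₆)): 8×9 by 9×10 → 8×10, cost 8·9·10 = 720; cumulative 57114
Total: 57114 scalar multiplications.

57114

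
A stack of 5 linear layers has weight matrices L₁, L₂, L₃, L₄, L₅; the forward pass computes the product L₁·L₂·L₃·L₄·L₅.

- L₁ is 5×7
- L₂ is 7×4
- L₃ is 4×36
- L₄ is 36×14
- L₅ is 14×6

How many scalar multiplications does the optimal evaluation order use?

Adjacent pairs: L₁L₂ = 5·7·4 = 140; L₂L₃ = 7·4·36 = 1008; L₃L₄ = 4·36·14 = 2016; L₄L₅ = 36·14·6 = 3024.
Length 3: L₁..L₃: k=1: 0+1008+5·7·36=2268; k=2: 140+0+5·4·36=860 → min 860 | L₂..L₄: k=2: 0+2016+7·4·14=2408; k=3: 1008+0+7·36·14=4536 → min 2408 | L₃..L₅: k=3: 0+3024+4·36·6=3888; k=4: 2016+0+4·14·6=2352 → min 2352.
Length 4: L₁..L₄: k=1: 0+2408+5·7·14=2898; k=2: 140+2016+5·4·14=2436; k=3: 860+0+5·36·14=3380 → min 2436 | L₂..L₅: k=2: 0+2352+7·4·6=2520; k=3: 1008+3024+7·36·6=5544; k=4: 2408+0+7·14·6=2996 → min 2520.
Length 5: L₁..L₅: k=1: 0+2520+5·7·6=2730; k=2: 140+2352+5·4·6=2612; k=3: 860+3024+5·36·6=4964; k=4: 2436+0+5·14·6=2856 → min 2612.
Optimal order: ((L₁·L₂)·((L₃·L₄)·L₅)) with cost 2612.

2612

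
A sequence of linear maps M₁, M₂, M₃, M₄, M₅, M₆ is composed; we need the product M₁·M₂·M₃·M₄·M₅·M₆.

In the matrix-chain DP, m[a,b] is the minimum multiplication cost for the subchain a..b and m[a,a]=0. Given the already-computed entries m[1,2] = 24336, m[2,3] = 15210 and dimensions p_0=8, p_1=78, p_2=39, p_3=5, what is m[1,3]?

m[1,3] = min over k∈[1,2] of m[1,k]+m[k+1,3]+p_{0}·p_k·p_{3}.
k=1: 0 + 15210 + 8·78·5 = 18330; k=2: 24336 + 0 + 8·39·5 = 25896.
Minimum: 18330 at k=1.

18330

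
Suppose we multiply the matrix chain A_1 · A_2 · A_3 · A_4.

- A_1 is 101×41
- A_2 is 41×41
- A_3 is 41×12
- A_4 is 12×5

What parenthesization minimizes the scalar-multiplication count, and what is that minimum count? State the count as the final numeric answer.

31570

Adjacent pairs: A_1A_2 = 101·41·41 = 169781; A_2A_3 = 41·41·12 = 20172; A_3A_4 = 41·12·5 = 2460.
Length 3: A_1..A_3: k=1: 0+20172+101·41·12=69864; k=2: 169781+0+101·41·12=219473 → min 69864 | A_2..A_4: k=2: 0+2460+41·41·5=10865; k=3: 20172+0+41·12·5=22632 → min 10865.
Length 4: A_1..A_4: k=1: 0+10865+101·41·5=31570; k=2: 169781+2460+101·41·5=192946; k=3: 69864+0+101·12·5=75924 → min 31570.
Optimal parenthesization: (A_1 · (A_2 · (A_3 · A_4))) with cost 31570.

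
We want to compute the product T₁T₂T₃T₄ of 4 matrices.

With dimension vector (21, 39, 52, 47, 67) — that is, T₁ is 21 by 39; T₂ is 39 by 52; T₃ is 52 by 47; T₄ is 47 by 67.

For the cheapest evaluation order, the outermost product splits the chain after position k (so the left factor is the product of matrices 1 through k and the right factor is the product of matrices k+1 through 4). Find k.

Adjacent pairs: T₁T₂ = 21·39·52 = 42588; T₂T₃ = 39·52·47 = 95316; T₃T₄ = 52·47·67 = 163748.
Length 3: T₁..T₃: k=1: 0+95316+21·39·47=133809; k=2: 42588+0+21·52·47=93912 → min 93912 | T₂..T₄: k=2: 0+163748+39·52·67=299624; k=3: 95316+0+39·47·67=218127 → min 218127.
Top-level splits: k=1: (T₁..T₁)·(T₂..T₄) → 0+218127+21·39·67 = 273000; k=2: (T₁..T₂)·(T₃..T₄) → 42588+163748+21·52·67 = 279500; k=3: (T₁..T₃)·(T₄..T₄) → 93912+0+21·47·67 = 160041.
Best split is after T₃, i.e. k = 3.

3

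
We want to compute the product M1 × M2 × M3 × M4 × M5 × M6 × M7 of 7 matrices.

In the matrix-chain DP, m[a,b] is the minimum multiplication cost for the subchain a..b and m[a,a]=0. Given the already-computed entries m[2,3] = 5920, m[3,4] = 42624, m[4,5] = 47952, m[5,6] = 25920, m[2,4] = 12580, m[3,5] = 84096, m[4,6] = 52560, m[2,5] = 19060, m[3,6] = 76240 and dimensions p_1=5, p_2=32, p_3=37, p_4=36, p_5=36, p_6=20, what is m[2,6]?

m[2,6] = min over k∈[2,5] of m[2,k]+m[k+1,6]+p_{1}·p_k·p_{6}.
k=2: 0 + 76240 + 5·32·20 = 79440; k=3: 5920 + 52560 + 5·37·20 = 62180; k=4: 12580 + 25920 + 5·36·20 = 42100; k=5: 19060 + 0 + 5·36·20 = 22660.
Minimum: 22660 at k=5.

22660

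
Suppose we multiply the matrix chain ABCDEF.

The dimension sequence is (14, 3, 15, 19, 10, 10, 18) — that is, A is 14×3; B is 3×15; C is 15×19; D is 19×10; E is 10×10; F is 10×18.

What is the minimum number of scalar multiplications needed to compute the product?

3021

Adjacent pairs: AB = 14·3·15 = 630; BC = 3·15·19 = 855; CD = 15·19·10 = 2850; DE = 19·10·10 = 1900; EF = 10·10·18 = 1800.
Length 3: A..C: k=1: 0+855+14·3·19=1653; k=2: 630+0+14·15·19=4620 → min 1653 | B..D: k=2: 0+2850+3·15·10=3300; k=3: 855+0+3·19·10=1425 → min 1425 | C..E: k=3: 0+1900+15·19·10=4750; k=4: 2850+0+15·10·10=4350 → min 4350 | D..F: k=4: 0+1800+19·10·18=5220; k=5: 1900+0+19·10·18=5320 → min 5220.
Length 4: A..D: k=1: 0+1425+14·3·10=1845; k=2: 630+2850+14·15·10=5580; k=3: 1653+0+14·19·10=4313 → min 1845 | B..E: k=2: 0+4350+3·15·10=4800; k=3: 855+1900+3·19·10=3325; k=4: 1425+0+3·10·10=1725 → min 1725 | C..F: k=3: 0+5220+15·19·18=10350; k=4: 2850+1800+15·10·18=7350; k=5: 4350+0+15·10·18=7050 → min 7050.
Length 5: A..E: k=1: 0+1725+14·3·10=2145; k=2: 630+4350+14·15·10=7080; k=3: 1653+1900+14·19·10=6213; k=4: 1845+0+14·10·10=3245 → min 2145 | B..F: k=2: 0+7050+3·15·18=7860; k=3: 855+5220+3·19·18=7101; k=4: 1425+1800+3·10·18=3765; k=5: 1725+0+3·10·18=2265 → min 2265.
Length 6: A..F: k=1: 0+2265+14·3·18=3021; k=2: 630+7050+14·15·18=11460; k=3: 1653+5220+14·19·18=11661; k=4: 1845+1800+14·10·18=6165; k=5: 2145+0+14·10·18=4665 → min 3021.
Optimal order: (A((((BC)D)E)F)) with cost 3021.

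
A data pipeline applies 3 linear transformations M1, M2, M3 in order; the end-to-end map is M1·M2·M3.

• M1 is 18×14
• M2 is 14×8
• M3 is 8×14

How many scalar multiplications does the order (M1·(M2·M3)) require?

5096

(M2·M3): 14×8 by 8×14 → 14×14, cost 14·8·14 = 1568
(M1·(M2·M3)): 18×14 by 14×14 → 18×14, cost 18·14·14 = 3528; cumulative 5096
Total: 5096 scalar multiplications.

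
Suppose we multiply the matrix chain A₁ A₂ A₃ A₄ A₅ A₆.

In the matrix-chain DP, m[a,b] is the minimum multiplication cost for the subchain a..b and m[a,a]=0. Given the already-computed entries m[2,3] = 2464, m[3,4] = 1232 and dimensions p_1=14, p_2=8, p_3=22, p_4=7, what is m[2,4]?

2016

m[2,4] = min over k∈[2,3] of m[2,k]+m[k+1,4]+p_{1}·p_k·p_{4}.
k=2: 0 + 1232 + 14·8·7 = 2016; k=3: 2464 + 0 + 14·22·7 = 4620.
Minimum: 2016 at k=2.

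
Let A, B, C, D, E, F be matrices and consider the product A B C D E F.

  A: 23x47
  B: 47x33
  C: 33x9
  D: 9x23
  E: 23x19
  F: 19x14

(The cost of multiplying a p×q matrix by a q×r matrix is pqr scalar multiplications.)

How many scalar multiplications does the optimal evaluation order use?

Adjacent pairs: AB = 23·47·33 = 35673; BC = 47·33·9 = 13959; CD = 33·9·23 = 6831; DE = 9·23·19 = 3933; EF = 23·19·14 = 6118.
Length 3: A..C: k=1: 0+13959+23·47·9=23688; k=2: 35673+0+23·33·9=42504 → min 23688 | B..D: k=2: 0+6831+47·33·23=42504; k=3: 13959+0+47·9·23=23688 → min 23688 | C..E: k=3: 0+3933+33·9·19=9576; k=4: 6831+0+33·23·19=21252 → min 9576 | D..F: k=4: 0+6118+9·23·14=9016; k=5: 3933+0+9·19·14=6327 → min 6327.
Length 4: A..D: k=1: 0+23688+23·47·23=48551; k=2: 35673+6831+23·33·23=59961; k=3: 23688+0+23·9·23=28449 → min 28449 | B..E: k=2: 0+9576+47·33·19=39045; k=3: 13959+3933+47·9·19=25929; k=4: 23688+0+47·23·19=44227 → min 25929 | C..F: k=3: 0+6327+33·9·14=10485; k=4: 6831+6118+33·23·14=23575; k=5: 9576+0+33·19·14=18354 → min 10485.
Length 5: A..E: k=1: 0+25929+23·47·19=46468; k=2: 35673+9576+23·33·19=59670; k=3: 23688+3933+23·9·19=31554; k=4: 28449+0+23·23·19=38500 → min 31554 | B..F: k=2: 0+10485+47·33·14=32199; k=3: 13959+6327+47·9·14=26208; k=4: 23688+6118+47·23·14=44940; k=5: 25929+0+47·19·14=38431 → min 26208.
Length 6: A..F: k=1: 0+26208+23·47·14=41342; k=2: 35673+10485+23·33·14=56784; k=3: 23688+6327+23·9·14=32913; k=4: 28449+6118+23·23·14=41973; k=5: 31554+0+23·19·14=37672 → min 32913.
Optimal order: ((A (B C)) ((D E) F)) with cost 32913.

32913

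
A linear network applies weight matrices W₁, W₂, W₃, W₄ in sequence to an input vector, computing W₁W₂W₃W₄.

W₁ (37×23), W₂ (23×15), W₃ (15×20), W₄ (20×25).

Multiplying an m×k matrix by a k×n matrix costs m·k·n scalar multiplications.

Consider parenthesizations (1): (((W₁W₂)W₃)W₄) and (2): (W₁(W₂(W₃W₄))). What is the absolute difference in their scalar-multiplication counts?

4965

Order (1) = (((W₁W₂)W₃)W₄): (W₁W₂): 37×23 by 23×15 → 37×15, cost 37·23·15 = 12765; ((W₁W₂)W₃): 37×15 by 15×20 → 37×20, cost 37·15·20 = 11100; cumulative 23865; (((W₁W₂)W₃)W₄): 37×20 by 20×25 → 37×25, cost 37·20·25 = 18500; cumulative 42365. Total 42365.
Order (2) = (W₁(W₂(W₃W₄))): (W₃W₄): 15×20 by 20×25 → 15×25, cost 15·20·25 = 7500; (W₂(W₃W₄)): 23×15 by 15×25 → 23×25, cost 23·15·25 = 8625; cumulative 16125; (W₁(W₂(W₃W₄))): 37×23 by 23×25 → 37×25, cost 37·23·25 = 21275; cumulative 37400. Total 37400.
Difference: |42365 − 37400| = 4965.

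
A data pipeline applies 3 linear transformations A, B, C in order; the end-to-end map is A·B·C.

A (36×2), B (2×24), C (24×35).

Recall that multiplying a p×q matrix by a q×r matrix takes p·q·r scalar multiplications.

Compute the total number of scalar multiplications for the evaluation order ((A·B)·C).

31968

(A·B): 36×2 by 2×24 → 36×24, cost 36·2·24 = 1728
((A·B)·C): 36×24 by 24×35 → 36×35, cost 36·24·35 = 30240; cumulative 31968
Total: 31968 scalar multiplications.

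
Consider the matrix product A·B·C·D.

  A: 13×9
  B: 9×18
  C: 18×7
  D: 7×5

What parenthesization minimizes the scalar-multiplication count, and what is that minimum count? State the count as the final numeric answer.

Adjacent pairs: AB = 13·9·18 = 2106; BC = 9·18·7 = 1134; CD = 18·7·5 = 630.
Length 3: A..C: k=1: 0+1134+13·9·7=1953; k=2: 2106+0+13·18·7=3744 → min 1953 | B..D: k=2: 0+630+9·18·5=1440; k=3: 1134+0+9·7·5=1449 → min 1440.
Length 4: A..D: k=1: 0+1440+13·9·5=2025; k=2: 2106+630+13·18·5=3906; k=3: 1953+0+13·7·5=2408 → min 2025.
Optimal parenthesization: (A·(B·(C·D))) with cost 2025.

2025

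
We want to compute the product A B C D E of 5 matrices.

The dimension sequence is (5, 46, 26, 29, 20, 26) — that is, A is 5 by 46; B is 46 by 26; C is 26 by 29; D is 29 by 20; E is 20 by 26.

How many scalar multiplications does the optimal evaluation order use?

15250

Adjacent pairs: AB = 5·46·26 = 5980; BC = 46·26·29 = 34684; CD = 26·29·20 = 15080; DE = 29·20·26 = 15080.
Length 3: A..C: k=1: 0+34684+5·46·29=41354; k=2: 5980+0+5·26·29=9750 → min 9750 | B..D: k=2: 0+15080+46·26·20=39000; k=3: 34684+0+46·29·20=61364 → min 39000 | C..E: k=3: 0+15080+26·29·26=34684; k=4: 15080+0+26·20·26=28600 → min 28600.
Length 4: A..D: k=1: 0+39000+5·46·20=43600; k=2: 5980+15080+5·26·20=23660; k=3: 9750+0+5·29·20=12650 → min 12650 | B..E: k=2: 0+28600+46·26·26=59696; k=3: 34684+15080+46·29·26=84448; k=4: 39000+0+46·20·26=62920 → min 59696.
Length 5: A..E: k=1: 0+59696+5·46·26=65676; k=2: 5980+28600+5·26·26=37960; k=3: 9750+15080+5·29·26=28600; k=4: 12650+0+5·20·26=15250 → min 15250.
Optimal order: ((((A B) C) D) E) with cost 15250.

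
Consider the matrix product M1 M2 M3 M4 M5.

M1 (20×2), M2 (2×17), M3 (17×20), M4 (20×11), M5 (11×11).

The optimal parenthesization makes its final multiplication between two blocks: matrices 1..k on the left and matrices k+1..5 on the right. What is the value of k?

Adjacent pairs: M1M2 = 20·2·17 = 680; M2M3 = 2·17·20 = 680; M3M4 = 17·20·11 = 3740; M4M5 = 20·11·11 = 2420.
Length 3: M1..M3: k=1: 0+680+20·2·20=1480; k=2: 680+0+20·17·20=7480 → min 1480 | M2..M4: k=2: 0+3740+2·17·11=4114; k=3: 680+0+2·20·11=1120 → min 1120 | M3..M5: k=3: 0+2420+17·20·11=6160; k=4: 3740+0+17·11·11=5797 → min 5797.
Length 4: M1..M4: k=1: 0+1120+20·2·11=1560; k=2: 680+3740+20·17·11=8160; k=3: 1480+0+20·20·11=5880 → min 1560 | M2..M5: k=2: 0+5797+2·17·11=6171; k=3: 680+2420+2·20·11=3540; k=4: 1120+0+2·11·11=1362 → min 1362.
Top-level splits: k=1: (M1..M1)·(M2..M5) → 0+1362+20·2·11 = 1802; k=2: (M1..M2)·(M3..M5) → 680+5797+20·17·11 = 10217; k=3: (M1..M3)·(M4..M5) → 1480+2420+20·20·11 = 8300; k=4: (M1..M4)·(M5..M5) → 1560+0+20·11·11 = 3980.
Best split is after M1, i.e. k = 1.

1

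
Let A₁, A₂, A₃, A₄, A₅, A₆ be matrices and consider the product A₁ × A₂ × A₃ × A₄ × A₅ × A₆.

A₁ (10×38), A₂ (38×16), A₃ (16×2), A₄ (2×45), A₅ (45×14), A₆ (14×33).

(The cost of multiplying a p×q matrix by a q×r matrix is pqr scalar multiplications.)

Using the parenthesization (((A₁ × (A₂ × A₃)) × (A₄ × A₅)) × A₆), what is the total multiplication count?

8136

(A₂ × A₃): 38×16 by 16×2 → 38×2, cost 38·16·2 = 1216
(A₁ × (A₂ × A₃)): 10×38 by 38×2 → 10×2, cost 10·38·2 = 760; cumulative 1976
(A₄ × A₅): 2×45 by 45×14 → 2×14, cost 2·45·14 = 1260
((A₁ × (A₂ × A₃)) × (A₄ × A₅)): 10×2 by 2×14 → 10×14, cost 10·2·14 = 280; cumulative 3516
(((A₁ × (A₂ × A₃)) × (A₄ × A₅)) × A₆): 10×14 by 14×33 → 10×33, cost 10·14·33 = 4620; cumulative 8136
Total: 8136 scalar multiplications.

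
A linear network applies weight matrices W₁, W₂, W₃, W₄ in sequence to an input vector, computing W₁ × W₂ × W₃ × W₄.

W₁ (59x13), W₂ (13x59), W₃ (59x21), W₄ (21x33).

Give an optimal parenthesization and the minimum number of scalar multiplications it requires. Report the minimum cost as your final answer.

Adjacent pairs: W₁W₂ = 59·13·59 = 45253; W₂W₃ = 13·59·21 = 16107; W₃W₄ = 59·21·33 = 40887.
Length 3: W₁..W₃: k=1: 0+16107+59·13·21=32214; k=2: 45253+0+59·59·21=118354 → min 32214 | W₂..W₄: k=2: 0+40887+13·59·33=66198; k=3: 16107+0+13·21·33=25116 → min 25116.
Length 4: W₁..W₄: k=1: 0+25116+59·13·33=50427; k=2: 45253+40887+59·59·33=201013; k=3: 32214+0+59·21·33=73101 → min 50427.
Optimal parenthesization: (W₁ × ((W₂ × W₃) × W₄)) with cost 50427.

50427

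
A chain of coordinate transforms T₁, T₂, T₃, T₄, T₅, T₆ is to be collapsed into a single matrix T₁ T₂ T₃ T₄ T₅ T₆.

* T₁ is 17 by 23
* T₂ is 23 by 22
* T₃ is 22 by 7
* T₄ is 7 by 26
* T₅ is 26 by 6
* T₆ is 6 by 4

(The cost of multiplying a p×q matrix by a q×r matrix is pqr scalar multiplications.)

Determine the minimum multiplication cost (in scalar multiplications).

Adjacent pairs: T₁T₂ = 17·23·22 = 8602; T₂T₃ = 23·22·7 = 3542; T₃T₄ = 22·7·26 = 4004; T₄T₅ = 7·26·6 = 1092; T₅T₆ = 26·6·4 = 624.
Length 3: T₁..T₃: k=1: 0+3542+17·23·7=6279; k=2: 8602+0+17·22·7=11220 → min 6279 | T₂..T₄: k=2: 0+4004+23·22·26=17160; k=3: 3542+0+23·7·26=7728 → min 7728 | T₃..T₅: k=3: 0+1092+22·7·6=2016; k=4: 4004+0+22·26·6=7436 → min 2016 | T₄..T₆: k=4: 0+624+7·26·4=1352; k=5: 1092+0+7·6·4=1260 → min 1260.
Length 4: T₁..T₄: k=1: 0+7728+17·23·26=17894; k=2: 8602+4004+17·22·26=22330; k=3: 6279+0+17·7·26=9373 → min 9373 | T₂..T₅: k=2: 0+2016+23·22·6=5052; k=3: 3542+1092+23·7·6=5600; k=4: 7728+0+23·26·6=11316 → min 5052 | T₃..T₆: k=3: 0+1260+22·7·4=1876; k=4: 4004+624+22·26·4=6916; k=5: 2016+0+22·6·4=2544 → min 1876.
Length 5: T₁..T₅: k=1: 0+5052+17·23·6=7398; k=2: 8602+2016+17·22·6=12862; k=3: 6279+1092+17·7·6=8085; k=4: 9373+0+17·26·6=12025 → min 7398 | T₂..T₆: k=2: 0+1876+23·22·4=3900; k=3: 3542+1260+23·7·4=5446; k=4: 7728+624+23·26·4=10744; k=5: 5052+0+23·6·4=5604 → min 3900.
Length 6: T₁..T₆: k=1: 0+3900+17·23·4=5464; k=2: 8602+1876+17·22·4=11974; k=3: 6279+1260+17·7·4=8015; k=4: 9373+624+17·26·4=11765; k=5: 7398+0+17·6·4=7806 → min 5464.
Optimal order: (T₁ (T₂ (T₃ ((T₄ T₅) T₆)))) with cost 5464.

5464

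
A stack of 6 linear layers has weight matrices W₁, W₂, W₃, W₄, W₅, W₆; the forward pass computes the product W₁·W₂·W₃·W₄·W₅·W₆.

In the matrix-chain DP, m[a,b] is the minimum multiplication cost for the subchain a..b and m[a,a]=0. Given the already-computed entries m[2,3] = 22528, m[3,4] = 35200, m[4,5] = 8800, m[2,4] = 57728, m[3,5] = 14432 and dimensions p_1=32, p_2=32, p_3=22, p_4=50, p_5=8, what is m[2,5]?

m[2,5] = min over k∈[2,4] of m[2,k]+m[k+1,5]+p_{1}·p_k·p_{5}.
k=2: 0 + 14432 + 32·32·8 = 22624; k=3: 22528 + 8800 + 32·22·8 = 36960; k=4: 57728 + 0 + 32·50·8 = 70528.
Minimum: 22624 at k=2.

22624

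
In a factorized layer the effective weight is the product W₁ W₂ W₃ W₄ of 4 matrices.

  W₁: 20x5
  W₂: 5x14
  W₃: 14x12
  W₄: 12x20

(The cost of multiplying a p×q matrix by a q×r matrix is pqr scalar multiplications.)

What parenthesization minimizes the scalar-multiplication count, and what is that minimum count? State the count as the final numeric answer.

4040

Adjacent pairs: W₁W₂ = 20·5·14 = 1400; W₂W₃ = 5·14·12 = 840; W₃W₄ = 14·12·20 = 3360.
Length 3: W₁..W₃: k=1: 0+840+20·5·12=2040; k=2: 1400+0+20·14·12=4760 → min 2040 | W₂..W₄: k=2: 0+3360+5·14·20=4760; k=3: 840+0+5·12·20=2040 → min 2040.
Length 4: W₁..W₄: k=1: 0+2040+20·5·20=4040; k=2: 1400+3360+20·14·20=10360; k=3: 2040+0+20·12·20=6840 → min 4040.
Optimal parenthesization: (W₁ ((W₂ W₃) W₄)) with cost 4040.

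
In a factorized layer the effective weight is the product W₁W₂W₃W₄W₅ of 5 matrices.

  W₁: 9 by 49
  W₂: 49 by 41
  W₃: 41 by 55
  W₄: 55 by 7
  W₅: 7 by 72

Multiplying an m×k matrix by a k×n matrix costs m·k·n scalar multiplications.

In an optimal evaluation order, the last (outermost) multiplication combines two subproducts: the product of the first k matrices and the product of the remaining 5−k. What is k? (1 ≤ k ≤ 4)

Adjacent pairs: W₁W₂ = 9·49·41 = 18081; W₂W₃ = 49·41·55 = 110495; W₃W₄ = 41·55·7 = 15785; W₄W₅ = 55·7·72 = 27720.
Length 3: W₁..W₃: k=1: 0+110495+9·49·55=134750; k=2: 18081+0+9·41·55=38376 → min 38376 | W₂..W₄: k=2: 0+15785+49·41·7=29848; k=3: 110495+0+49·55·7=129360 → min 29848 | W₃..W₅: k=3: 0+27720+41·55·72=190080; k=4: 15785+0+41·7·72=36449 → min 36449.
Length 4: W₁..W₄: k=1: 0+29848+9·49·7=32935; k=2: 18081+15785+9·41·7=36449; k=3: 38376+0+9·55·7=41841 → min 32935 | W₂..W₅: k=2: 0+36449+49·41·72=181097; k=3: 110495+27720+49·55·72=332255; k=4: 29848+0+49·7·72=54544 → min 54544.
Top-level splits: k=1: (W₁..W₁)·(W₂..W₅) → 0+54544+9·49·72 = 86296; k=2: (W₁..W₂)·(W₃..W₅) → 18081+36449+9·41·72 = 81098; k=3: (W₁..W₃)·(W₄..W₅) → 38376+27720+9·55·72 = 101736; k=4: (W₁..W₄)·(W₅..W₅) → 32935+0+9·7·72 = 37471.
Best split is after W₄, i.e. k = 4.

4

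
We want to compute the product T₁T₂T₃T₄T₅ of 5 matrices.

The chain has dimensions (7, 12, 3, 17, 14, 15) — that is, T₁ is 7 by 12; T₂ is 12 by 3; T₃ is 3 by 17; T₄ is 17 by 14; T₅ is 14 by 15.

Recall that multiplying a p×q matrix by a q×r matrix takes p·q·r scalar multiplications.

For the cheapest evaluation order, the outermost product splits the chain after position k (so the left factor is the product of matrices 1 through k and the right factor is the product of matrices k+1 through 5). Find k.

2

Adjacent pairs: T₁T₂ = 7·12·3 = 252; T₂T₃ = 12·3·17 = 612; T₃T₄ = 3·17·14 = 714; T₄T₅ = 17·14·15 = 3570.
Length 3: T₁..T₃: k=1: 0+612+7·12·17=2040; k=2: 252+0+7·3·17=609 → min 609 | T₂..T₄: k=2: 0+714+12·3·14=1218; k=3: 612+0+12·17·14=3468 → min 1218 | T₃..T₅: k=3: 0+3570+3·17·15=4335; k=4: 714+0+3·14·15=1344 → min 1344.
Length 4: T₁..T₄: k=1: 0+1218+7·12·14=2394; k=2: 252+714+7·3·14=1260; k=3: 609+0+7·17·14=2275 → min 1260 | T₂..T₅: k=2: 0+1344+12·3·15=1884; k=3: 612+3570+12·17·15=7242; k=4: 1218+0+12·14·15=3738 → min 1884.
Top-level splits: k=1: (T₁..T₁)·(T₂..T₅) → 0+1884+7·12·15 = 3144; k=2: (T₁..T₂)·(T₃..T₅) → 252+1344+7·3·15 = 1911; k=3: (T₁..T₃)·(T₄..T₅) → 609+3570+7·17·15 = 5964; k=4: (T₁..T₄)·(T₅..T₅) → 1260+0+7·14·15 = 2730.
Best split is after T₂, i.e. k = 2.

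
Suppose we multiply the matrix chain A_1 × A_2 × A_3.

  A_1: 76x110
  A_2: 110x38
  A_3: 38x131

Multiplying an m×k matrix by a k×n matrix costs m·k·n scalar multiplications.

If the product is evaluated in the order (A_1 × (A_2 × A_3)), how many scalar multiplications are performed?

(A_2 × A_3): 110×38 by 38×131 → 110×131, cost 110·38·131 = 547580
(A_1 × (A_2 × A_3)): 76×110 by 110×131 → 76×131, cost 76·110·131 = 1095160; cumulative 1642740
Total: 1642740 scalar multiplications.

1642740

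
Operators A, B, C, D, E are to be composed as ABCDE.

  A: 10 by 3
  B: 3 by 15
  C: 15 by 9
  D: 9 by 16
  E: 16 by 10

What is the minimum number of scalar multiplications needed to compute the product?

Adjacent pairs: AB = 10·3·15 = 450; BC = 3·15·9 = 405; CD = 15·9·16 = 2160; DE = 9·16·10 = 1440.
Length 3: A..C: k=1: 0+405+10·3·9=675; k=2: 450+0+10·15·9=1800 → min 675 | B..D: k=2: 0+2160+3·15·16=2880; k=3: 405+0+3·9·16=837 → min 837 | C..E: k=3: 0+1440+15·9·10=2790; k=4: 2160+0+15·16·10=4560 → min 2790.
Length 4: A..D: k=1: 0+837+10·3·16=1317; k=2: 450+2160+10·15·16=5010; k=3: 675+0+10·9·16=2115 → min 1317 | B..E: k=2: 0+2790+3·15·10=3240; k=3: 405+1440+3·9·10=2115; k=4: 837+0+3·16·10=1317 → min 1317.
Length 5: A..E: k=1: 0+1317+10·3·10=1617; k=2: 450+2790+10·15·10=4740; k=3: 675+1440+10·9·10=3015; k=4: 1317+0+10·16·10=2917 → min 1617.
Optimal order: (A(((BC)D)E)) with cost 1617.

1617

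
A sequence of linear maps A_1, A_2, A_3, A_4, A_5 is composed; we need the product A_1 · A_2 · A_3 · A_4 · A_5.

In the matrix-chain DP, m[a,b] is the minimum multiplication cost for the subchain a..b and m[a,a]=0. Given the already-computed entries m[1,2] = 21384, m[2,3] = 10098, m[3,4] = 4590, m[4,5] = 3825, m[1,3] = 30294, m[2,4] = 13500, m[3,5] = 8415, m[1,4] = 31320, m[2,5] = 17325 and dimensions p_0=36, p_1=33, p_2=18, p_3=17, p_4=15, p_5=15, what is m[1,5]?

35145

m[1,5] = min over k∈[1,4] of m[1,k]+m[k+1,5]+p_{0}·p_k·p_{5}.
k=1: 0 + 17325 + 36·33·15 = 35145; k=2: 21384 + 8415 + 36·18·15 = 39519; k=3: 30294 + 3825 + 36·17·15 = 43299; k=4: 31320 + 0 + 36·15·15 = 39420.
Minimum: 35145 at k=1.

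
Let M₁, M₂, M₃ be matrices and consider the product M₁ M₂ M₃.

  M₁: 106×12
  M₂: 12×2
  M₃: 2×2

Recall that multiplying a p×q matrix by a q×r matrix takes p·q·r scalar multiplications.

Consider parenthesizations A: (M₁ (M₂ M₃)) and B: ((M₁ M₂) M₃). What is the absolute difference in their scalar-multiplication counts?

376

Order A = (M₁ (M₂ M₃)): (M₂ M₃): 12×2 by 2×2 → 12×2, cost 12·2·2 = 48; (M₁ (M₂ M₃)): 106×12 by 12×2 → 106×2, cost 106·12·2 = 2544; cumulative 2592. Total 2592.
Order B = ((M₁ M₂) M₃): (M₁ M₂): 106×12 by 12×2 → 106×2, cost 106·12·2 = 2544; ((M₁ M₂) M₃): 106×2 by 2×2 → 106×2, cost 106·2·2 = 424; cumulative 2968. Total 2968.
Difference: |2592 − 2968| = 376.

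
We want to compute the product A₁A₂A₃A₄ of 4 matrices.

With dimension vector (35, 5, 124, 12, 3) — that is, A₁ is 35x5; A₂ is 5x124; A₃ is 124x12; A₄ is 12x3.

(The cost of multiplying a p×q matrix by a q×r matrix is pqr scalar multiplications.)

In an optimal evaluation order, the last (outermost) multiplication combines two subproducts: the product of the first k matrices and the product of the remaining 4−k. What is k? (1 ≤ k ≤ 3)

1

Adjacent pairs: A₁A₂ = 35·5·124 = 21700; A₂A₃ = 5·124·12 = 7440; A₃A₄ = 124·12·3 = 4464.
Length 3: A₁..A₃: k=1: 0+7440+35·5·12=9540; k=2: 21700+0+35·124·12=73780 → min 9540 | A₂..A₄: k=2: 0+4464+5·124·3=6324; k=3: 7440+0+5·12·3=7620 → min 6324.
Top-level splits: k=1: (A₁..A₁)·(A₂..A₄) → 0+6324+35·5·3 = 6849; k=2: (A₁..A₂)·(A₃..A₄) → 21700+4464+35·124·3 = 39184; k=3: (A₁..A₃)·(A₄..A₄) → 9540+0+35·12·3 = 10800.
Best split is after A₁, i.e. k = 1.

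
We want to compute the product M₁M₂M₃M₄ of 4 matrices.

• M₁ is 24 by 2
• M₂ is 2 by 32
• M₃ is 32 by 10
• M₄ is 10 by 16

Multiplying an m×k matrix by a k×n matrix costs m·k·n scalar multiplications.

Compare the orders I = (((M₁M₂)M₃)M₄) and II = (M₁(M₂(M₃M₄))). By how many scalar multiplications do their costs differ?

Order I = (((M₁M₂)M₃)M₄): (M₁M₂): 24×2 by 2×32 → 24×32, cost 24·2·32 = 1536; ((M₁M₂)M₃): 24×32 by 32×10 → 24×10, cost 24·32·10 = 7680; cumulative 9216; (((M₁M₂)M₃)M₄): 24×10 by 10×16 → 24×16, cost 24·10·16 = 3840; cumulative 13056. Total 13056.
Order II = (M₁(M₂(M₃M₄))): (M₃M₄): 32×10 by 10×16 → 32×16, cost 32·10·16 = 5120; (M₂(M₃M₄)): 2×32 by 32×16 → 2×16, cost 2·32·16 = 1024; cumulative 6144; (M₁(M₂(M₃M₄))): 24×2 by 2×16 → 24×16, cost 24·2·16 = 768; cumulative 6912. Total 6912.
Difference: |13056 − 6912| = 6144.

6144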